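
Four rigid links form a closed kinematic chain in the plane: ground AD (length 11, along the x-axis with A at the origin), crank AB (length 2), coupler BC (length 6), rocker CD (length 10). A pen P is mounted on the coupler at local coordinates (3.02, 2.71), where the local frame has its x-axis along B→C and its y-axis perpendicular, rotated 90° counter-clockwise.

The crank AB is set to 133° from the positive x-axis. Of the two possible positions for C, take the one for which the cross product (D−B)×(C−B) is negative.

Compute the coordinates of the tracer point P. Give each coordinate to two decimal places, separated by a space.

A=(0,0), D=(11.00,0)
B = A + 2.00·(cos133°, sin133°) = (-1.3640, 1.4627)
|BD| = 12.4502
circle(B,6.00) ∩ circle(D,10.00): a=3.6549, h=4.7584
  candidates: C₊=(2.8246,5.7587) cross=59.243; C₋=(1.7065,-3.6921) cross=-59.243
  mode - wants cross < 0 → take C=(1.7065,-3.6921) (cross=-59.243)
ex = (C−B)/|BC| = (0.5118,-0.8591); ey = (0.8591,0.5118)
P = B + 3.02·ex + 2.71·ey = (2.5097,0.2550)

2.51 0.25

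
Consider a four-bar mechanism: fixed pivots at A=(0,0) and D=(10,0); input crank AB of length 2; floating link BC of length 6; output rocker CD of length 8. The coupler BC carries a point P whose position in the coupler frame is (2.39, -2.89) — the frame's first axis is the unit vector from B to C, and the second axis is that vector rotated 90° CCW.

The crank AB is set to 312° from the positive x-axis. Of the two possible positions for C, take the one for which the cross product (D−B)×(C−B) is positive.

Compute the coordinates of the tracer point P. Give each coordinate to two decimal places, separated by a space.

4.83 -0.11

A=(0,0), D=(10.00,0)
B = A + 2.00·(cos312°, sin312°) = (1.3383, -1.4863)
|BD| = 8.7883
circle(B,6.00) ∩ circle(D,8.00): a=2.8011, h=5.3060
  candidates: C₊=(3.2017,4.2170) cross=46.631; C₋=(4.9964,-6.2421) cross=-46.631
  mode + wants cross > 0 → take C=(3.2017,4.2170) (cross=46.631)
ex = (C−B)/|BC| = (0.3106,0.9505); ey = (-0.9505,0.3106)
P = B + 2.39·ex + -2.89·ey = (4.8276,-0.1120)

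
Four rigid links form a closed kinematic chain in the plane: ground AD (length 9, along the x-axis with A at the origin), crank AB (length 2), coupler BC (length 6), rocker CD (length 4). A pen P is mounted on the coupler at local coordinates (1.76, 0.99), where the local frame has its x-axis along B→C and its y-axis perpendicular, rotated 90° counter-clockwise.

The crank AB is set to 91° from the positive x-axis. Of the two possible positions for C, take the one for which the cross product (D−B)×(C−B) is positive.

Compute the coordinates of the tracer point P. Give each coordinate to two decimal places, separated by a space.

A=(0,0), D=(9.00,0)
B = A + 2.00·(cos91°, sin91°) = (-0.0349, 1.9997)
|BD| = 9.2536
circle(B,6.00) ∩ circle(D,4.00): a=5.7074, h=1.8507
  candidates: C₊=(5.9376,2.5733) cross=17.126; C₋=(5.1377,-1.0407) cross=-17.126
  mode + wants cross > 0 → take C=(5.9376,2.5733) (cross=17.126)
ex = (C−B)/|BC| = (0.9954,0.0956); ey = (-0.0956,0.9954)
P = B + 1.76·ex + 0.99·ey = (1.6224,3.1534)

1.62 3.15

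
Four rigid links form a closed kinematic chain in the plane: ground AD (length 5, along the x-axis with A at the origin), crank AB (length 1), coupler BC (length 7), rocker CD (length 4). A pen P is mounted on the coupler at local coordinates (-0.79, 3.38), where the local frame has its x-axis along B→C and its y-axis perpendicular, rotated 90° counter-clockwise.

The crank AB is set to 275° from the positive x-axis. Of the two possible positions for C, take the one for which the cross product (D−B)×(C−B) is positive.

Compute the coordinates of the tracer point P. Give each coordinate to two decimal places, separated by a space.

A=(0,0), D=(5.00,0)
B = A + 1.00·(cos275°, sin275°) = (0.0872, -0.9962)
|BD| = 5.0128
circle(B,7.00) ∩ circle(D,4.00): a=5.7980, h=3.9222
  candidates: C₊=(4.9900,4.0000) cross=19.661; C₋=(6.5489,-3.6879) cross=-19.661
  mode + wants cross > 0 → take C=(4.9900,4.0000) (cross=19.661)
ex = (C−B)/|BC| = (0.7004,0.7137); ey = (-0.7137,0.7004)
P = B + -0.79·ex + 3.38·ey = (-2.8786,0.8073)

-2.88 0.81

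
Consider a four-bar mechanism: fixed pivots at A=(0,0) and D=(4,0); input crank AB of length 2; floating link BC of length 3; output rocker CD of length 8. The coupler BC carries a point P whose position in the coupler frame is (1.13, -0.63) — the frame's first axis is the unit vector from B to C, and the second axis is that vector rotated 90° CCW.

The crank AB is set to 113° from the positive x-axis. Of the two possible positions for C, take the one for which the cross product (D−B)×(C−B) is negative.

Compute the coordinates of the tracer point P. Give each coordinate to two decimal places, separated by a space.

-1.91 2.48

A=(0,0), D=(4.00,0)
B = A + 2.00·(cos113°, sin113°) = (-0.7815, 1.8410)
|BD| = 5.1236
circle(B,3.00) ∩ circle(D,8.00): a=-2.8055, h=1.0627
  candidates: C₊=(-3.0177,3.8408) cross=5.445; C₋=(-3.7814,1.8573) cross=-5.445
  mode - wants cross < 0 → take C=(-3.7814,1.8573) (cross=-5.445)
ex = (C−B)/|BC| = (-1.0000,0.0054); ey = (-0.0054,-1.0000)
P = B + 1.13·ex + -0.63·ey = (-1.9080,2.4771)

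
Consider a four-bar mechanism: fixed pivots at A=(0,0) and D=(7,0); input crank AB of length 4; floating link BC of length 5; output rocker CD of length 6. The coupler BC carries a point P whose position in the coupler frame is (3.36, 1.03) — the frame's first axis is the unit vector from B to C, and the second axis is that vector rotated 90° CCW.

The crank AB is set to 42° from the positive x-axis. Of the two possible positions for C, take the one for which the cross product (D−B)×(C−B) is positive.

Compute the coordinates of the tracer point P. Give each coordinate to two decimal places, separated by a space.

A=(0,0), D=(7.00,0)
B = A + 4.00·(cos42°, sin42°) = (2.9726, 2.6765)
|BD| = 4.8357
circle(B,5.00) ∩ circle(D,6.00): a=1.2805, h=4.8333
  candidates: C₊=(6.7142,5.9932) cross=23.372; C₋=(1.3638,-2.0576) cross=-23.372
  mode + wants cross > 0 → take C=(6.7142,5.9932) (cross=23.372)
ex = (C−B)/|BC| = (0.7483,0.6633); ey = (-0.6633,0.7483)
P = B + 3.36·ex + 1.03·ey = (4.8037,5.6761)

4.80 5.68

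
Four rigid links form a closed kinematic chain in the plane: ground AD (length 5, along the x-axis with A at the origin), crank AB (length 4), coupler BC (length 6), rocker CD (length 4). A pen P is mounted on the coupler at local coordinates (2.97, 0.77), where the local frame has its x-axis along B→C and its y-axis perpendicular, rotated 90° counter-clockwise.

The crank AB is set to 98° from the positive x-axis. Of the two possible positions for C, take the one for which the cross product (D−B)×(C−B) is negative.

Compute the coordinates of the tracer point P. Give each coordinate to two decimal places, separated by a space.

1.13 1.40

A=(0,0), D=(5.00,0)
B = A + 4.00·(cos98°, sin98°) = (-0.5567, 3.9611)
|BD| = 6.8240
circle(B,6.00) ∩ circle(D,4.00): a=4.8774, h=3.4944
  candidates: C₊=(5.4433,3.9754) cross=23.846; C₋=(1.3866,-1.7155) cross=-23.846
  mode - wants cross < 0 → take C=(1.3866,-1.7155) (cross=-23.846)
ex = (C−B)/|BC| = (0.3239,-0.9461); ey = (0.9461,0.3239)
P = B + 2.97·ex + 0.77·ey = (1.1337,1.4005)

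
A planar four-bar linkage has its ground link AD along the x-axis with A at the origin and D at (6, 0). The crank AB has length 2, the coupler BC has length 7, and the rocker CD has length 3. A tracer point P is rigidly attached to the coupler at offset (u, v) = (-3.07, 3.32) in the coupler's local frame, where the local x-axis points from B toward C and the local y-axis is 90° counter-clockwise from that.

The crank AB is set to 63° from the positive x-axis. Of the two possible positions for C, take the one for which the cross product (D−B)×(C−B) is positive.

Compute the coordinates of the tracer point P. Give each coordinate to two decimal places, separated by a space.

A=(0,0), D=(6.00,0)
B = A + 2.00·(cos63°, sin63°) = (0.9080, 1.7820)
|BD| = 5.3948
circle(B,7.00) ∩ circle(D,3.00): a=6.4047, h=2.8249
  candidates: C₊=(7.8863,2.3328) cross=15.240; C₋=(6.0200,-2.9999) cross=-15.240
  mode + wants cross > 0 → take C=(7.8863,2.3328) (cross=15.240)
ex = (C−B)/|BC| = (0.9969,0.0787); ey = (-0.0787,0.9969)
P = B + -3.07·ex + 3.32·ey = (-2.4137,4.8502)

-2.41 4.85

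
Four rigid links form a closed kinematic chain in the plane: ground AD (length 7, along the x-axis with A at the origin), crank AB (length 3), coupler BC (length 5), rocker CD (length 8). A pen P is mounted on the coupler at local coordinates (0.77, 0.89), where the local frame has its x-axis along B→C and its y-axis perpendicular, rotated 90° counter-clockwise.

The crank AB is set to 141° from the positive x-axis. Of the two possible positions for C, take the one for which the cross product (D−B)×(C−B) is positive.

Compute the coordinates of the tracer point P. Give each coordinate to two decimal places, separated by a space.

A=(0,0), D=(7.00,0)
B = A + 3.00·(cos141°, sin141°) = (-2.3314, 1.8880)
|BD| = 9.5205
circle(B,5.00) ∩ circle(D,8.00): a=2.7120, h=4.2006
  candidates: C₊=(1.1597,5.4673) cross=39.992; C₋=(-0.5062,-2.7670) cross=-39.992
  mode + wants cross > 0 → take C=(1.1597,5.4673) (cross=39.992)
ex = (C−B)/|BC| = (0.6982,0.7159); ey = (-0.7159,0.6982)
P = B + 0.77·ex + 0.89·ey = (-2.4309,3.0606)

-2.43 3.06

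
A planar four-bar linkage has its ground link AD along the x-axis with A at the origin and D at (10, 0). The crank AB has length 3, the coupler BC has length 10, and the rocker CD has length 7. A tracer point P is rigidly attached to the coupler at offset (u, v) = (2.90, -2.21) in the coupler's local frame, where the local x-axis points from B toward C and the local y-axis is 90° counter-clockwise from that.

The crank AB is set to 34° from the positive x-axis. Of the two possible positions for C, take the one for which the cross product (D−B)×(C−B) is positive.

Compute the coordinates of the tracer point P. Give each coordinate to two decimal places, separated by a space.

6.12 1.32

A=(0,0), D=(10.00,0)
B = A + 3.00·(cos34°, sin34°) = (2.4871, 1.6776)
|BD| = 7.6979
circle(B,10.00) ∩ circle(D,7.00): a=7.1615, h=6.9794
  candidates: C₊=(10.9975,6.9286) cross=53.727; C₋=(7.9555,-6.6948) cross=-53.727
  mode + wants cross > 0 → take C=(10.9975,6.9286) (cross=53.727)
ex = (C−B)/|BC| = (0.8510,0.5251); ey = (-0.5251,0.8510)
P = B + 2.90·ex + -2.21·ey = (6.1156,1.3196)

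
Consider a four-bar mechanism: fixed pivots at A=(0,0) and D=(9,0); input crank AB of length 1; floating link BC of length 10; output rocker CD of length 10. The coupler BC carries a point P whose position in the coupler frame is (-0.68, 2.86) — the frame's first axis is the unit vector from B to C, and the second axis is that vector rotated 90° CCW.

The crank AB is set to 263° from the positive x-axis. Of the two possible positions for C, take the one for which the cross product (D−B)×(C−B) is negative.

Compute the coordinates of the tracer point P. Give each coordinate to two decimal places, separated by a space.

A=(0,0), D=(9.00,0)
B = A + 1.00·(cos263°, sin263°) = (-0.1219, -0.9925)
|BD| = 9.1757
circle(B,10.00) ∩ circle(D,10.00): a=4.5879, h=8.8855
  candidates: C₊=(3.4779,8.3371) cross=81.530; C₋=(5.4002,-9.3296) cross=-81.530
  mode - wants cross < 0 → take C=(5.4002,-9.3296) (cross=-81.530)
ex = (C−B)/|BC| = (0.5522,-0.8337); ey = (0.8337,0.5522)
P = B + -0.68·ex + 2.86·ey = (1.8870,1.1537)

1.89 1.15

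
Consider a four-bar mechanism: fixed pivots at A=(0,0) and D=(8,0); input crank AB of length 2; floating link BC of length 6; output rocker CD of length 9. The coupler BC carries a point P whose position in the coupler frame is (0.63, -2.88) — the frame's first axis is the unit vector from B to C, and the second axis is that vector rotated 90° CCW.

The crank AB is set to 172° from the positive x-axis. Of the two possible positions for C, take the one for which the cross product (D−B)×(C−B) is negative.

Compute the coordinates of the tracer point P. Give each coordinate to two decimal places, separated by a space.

A=(0,0), D=(8.00,0)
B = A + 2.00·(cos172°, sin172°) = (-1.9805, 0.2783)
|BD| = 9.9844
circle(B,6.00) ∩ circle(D,9.00): a=2.7387, h=5.3385
  candidates: C₊=(0.9059,5.5384) cross=53.302; C₋=(0.6083,-5.1344) cross=-53.302
  mode - wants cross < 0 → take C=(0.6083,-5.1344) (cross=-53.302)
ex = (C−B)/|BC| = (0.4315,-0.9021); ey = (0.9021,0.4315)
P = B + 0.63·ex + -2.88·ey = (-4.3068,-1.5326)

-4.31 -1.53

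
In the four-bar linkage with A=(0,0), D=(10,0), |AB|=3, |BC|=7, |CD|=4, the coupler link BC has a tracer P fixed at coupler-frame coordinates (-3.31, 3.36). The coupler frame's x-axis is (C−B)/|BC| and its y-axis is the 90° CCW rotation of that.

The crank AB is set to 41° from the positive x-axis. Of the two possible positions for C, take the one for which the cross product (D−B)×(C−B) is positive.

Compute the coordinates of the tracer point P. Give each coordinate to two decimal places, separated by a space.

A=(0,0), D=(10.00,0)
B = A + 3.00·(cos41°, sin41°) = (2.2641, 1.9682)
|BD| = 7.9823
circle(B,7.00) ∩ circle(D,4.00): a=6.0582, h=3.5068
  candidates: C₊=(9.0000,3.8730) cross=27.993; C₋=(7.2706,-2.9241) cross=-27.993
  mode + wants cross > 0 → take C=(9.0000,3.8730) (cross=27.993)
ex = (C−B)/|BC| = (0.9623,0.2721); ey = (-0.2721,0.9623)
P = B + -3.31·ex + 3.36·ey = (-1.8353,4.3007)

-1.84 4.30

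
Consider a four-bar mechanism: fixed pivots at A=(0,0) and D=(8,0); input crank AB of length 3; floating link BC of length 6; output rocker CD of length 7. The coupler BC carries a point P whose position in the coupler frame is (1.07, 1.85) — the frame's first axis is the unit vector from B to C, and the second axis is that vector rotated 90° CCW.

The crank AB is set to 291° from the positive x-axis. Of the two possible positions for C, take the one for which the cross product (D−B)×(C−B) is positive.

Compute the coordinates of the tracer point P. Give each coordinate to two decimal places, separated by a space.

A=(0,0), D=(8.00,0)
B = A + 3.00·(cos291°, sin291°) = (1.0751, -2.8007)
|BD| = 7.4698
circle(B,6.00) ∩ circle(D,7.00): a=2.8647, h=5.2719
  candidates: C₊=(1.7542,3.1607) cross=39.380; C₋=(5.7075,-6.6140) cross=-39.380
  mode + wants cross > 0 → take C=(1.7542,3.1607) (cross=39.380)
ex = (C−B)/|BC| = (0.1132,0.9936); ey = (-0.9936,0.1132)
P = B + 1.07·ex + 1.85·ey = (-0.6419,-1.5282)

-0.64 -1.53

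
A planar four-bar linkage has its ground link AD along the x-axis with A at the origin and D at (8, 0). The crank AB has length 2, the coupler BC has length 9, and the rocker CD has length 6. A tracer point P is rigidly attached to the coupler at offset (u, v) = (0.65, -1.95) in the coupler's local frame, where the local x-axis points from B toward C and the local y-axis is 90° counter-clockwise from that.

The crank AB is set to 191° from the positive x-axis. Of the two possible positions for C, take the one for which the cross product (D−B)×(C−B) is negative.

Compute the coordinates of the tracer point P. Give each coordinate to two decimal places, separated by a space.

A=(0,0), D=(8.00,0)
B = A + 2.00·(cos191°, sin191°) = (-1.9633, -0.3816)
|BD| = 9.9706
circle(B,9.00) ∩ circle(D,6.00): a=7.2419, h=5.3436
  candidates: C₊=(5.0688,5.2353) cross=53.279; C₋=(5.4779,-5.4442) cross=-53.279
  mode - wants cross < 0 → take C=(5.4779,-5.4442) (cross=-53.279)
ex = (C−B)/|BC| = (0.8268,-0.5625); ey = (0.5625,0.8268)
P = B + 0.65·ex + -1.95·ey = (-2.5227,-2.3595)

-2.52 -2.36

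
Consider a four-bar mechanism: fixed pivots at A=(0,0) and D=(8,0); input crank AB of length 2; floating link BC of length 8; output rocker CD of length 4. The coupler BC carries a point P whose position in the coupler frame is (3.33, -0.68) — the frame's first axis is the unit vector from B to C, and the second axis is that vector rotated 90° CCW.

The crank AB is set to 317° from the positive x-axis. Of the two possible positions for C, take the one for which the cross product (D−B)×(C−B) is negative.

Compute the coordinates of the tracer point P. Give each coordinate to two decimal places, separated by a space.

A=(0,0), D=(8.00,0)
B = A + 2.00·(cos317°, sin317°) = (1.4627, -1.3640)
|BD| = 6.6781
circle(B,8.00) ∩ circle(D,4.00): a=6.9329, h=3.9919
  candidates: C₊=(7.4341,3.9598) cross=26.658; C₋=(9.0648,-3.8557) cross=-26.658
  mode - wants cross < 0 → take C=(9.0648,-3.8557) (cross=-26.658)
ex = (C−B)/|BC| = (0.9503,-0.3115); ey = (0.3115,0.9503)
P = B + 3.33·ex + -0.68·ey = (4.4153,-3.0473)

4.42 -3.05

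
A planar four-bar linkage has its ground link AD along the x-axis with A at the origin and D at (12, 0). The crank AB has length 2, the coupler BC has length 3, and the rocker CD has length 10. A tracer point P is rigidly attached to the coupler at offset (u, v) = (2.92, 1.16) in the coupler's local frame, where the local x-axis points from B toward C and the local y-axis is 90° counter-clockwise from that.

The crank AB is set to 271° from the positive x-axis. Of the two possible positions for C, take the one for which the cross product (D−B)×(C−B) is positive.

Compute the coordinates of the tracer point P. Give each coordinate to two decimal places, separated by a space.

A=(0,0), D=(12.00,0)
B = A + 2.00·(cos271°, sin271°) = (0.0349, -1.9997)
|BD| = 12.1310
circle(B,3.00) ∩ circle(D,10.00): a=2.3148, h=1.9083
  candidates: C₊=(2.0035,0.2641) cross=23.150; C₋=(2.6326,-3.5003) cross=-23.150
  mode + wants cross > 0 → take C=(2.0035,0.2641) (cross=23.150)
ex = (C−B)/|BC| = (0.6562,0.7546); ey = (-0.7546,0.6562)
P = B + 2.92·ex + 1.16·ey = (1.0757,0.9649)

1.08 0.96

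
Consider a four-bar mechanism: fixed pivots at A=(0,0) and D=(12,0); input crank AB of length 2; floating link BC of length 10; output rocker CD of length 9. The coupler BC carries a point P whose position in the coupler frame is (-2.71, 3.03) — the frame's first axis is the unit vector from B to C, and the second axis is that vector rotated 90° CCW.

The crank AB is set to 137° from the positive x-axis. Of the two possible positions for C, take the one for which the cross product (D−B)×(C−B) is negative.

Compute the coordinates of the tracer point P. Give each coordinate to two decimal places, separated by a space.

A=(0,0), D=(12.00,0)
B = A + 2.00·(cos137°, sin137°) = (-1.4627, 1.3640)
|BD| = 13.5316
circle(B,10.00) ∩ circle(D,9.00): a=7.4679, h=6.6506
  candidates: C₊=(6.6375,7.2280) cross=89.994; C₋=(5.2967,-6.0055) cross=-89.994
  mode - wants cross < 0 → take C=(5.2967,-6.0055) (cross=-89.994)
ex = (C−B)/|BC| = (0.6759,-0.7370); ey = (0.7370,0.6759)
P = B + -2.71·ex + 3.03·ey = (-1.0616,5.4093)

-1.06 5.41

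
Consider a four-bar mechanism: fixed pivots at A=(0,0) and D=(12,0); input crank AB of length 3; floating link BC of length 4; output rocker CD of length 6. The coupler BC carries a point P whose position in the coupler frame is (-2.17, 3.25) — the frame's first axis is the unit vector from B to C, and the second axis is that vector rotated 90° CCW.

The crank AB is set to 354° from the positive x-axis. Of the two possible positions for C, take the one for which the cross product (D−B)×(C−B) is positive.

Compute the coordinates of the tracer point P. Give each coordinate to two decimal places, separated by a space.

A=(0,0), D=(12.00,0)
B = A + 3.00·(cos354°, sin354°) = (2.9836, -0.3136)
|BD| = 9.0219
circle(B,4.00) ∩ circle(D,6.00): a=3.4025, h=2.1030
  candidates: C₊=(6.3109,1.9065) cross=18.973; C₋=(6.4571,-2.2971) cross=-18.973
  mode + wants cross > 0 → take C=(6.3109,1.9065) (cross=18.973)
ex = (C−B)/|BC| = (0.8318,0.5550); ey = (-0.5550,0.8318)
P = B + -2.17·ex + 3.25·ey = (-0.6253,1.1855)

-0.63 1.19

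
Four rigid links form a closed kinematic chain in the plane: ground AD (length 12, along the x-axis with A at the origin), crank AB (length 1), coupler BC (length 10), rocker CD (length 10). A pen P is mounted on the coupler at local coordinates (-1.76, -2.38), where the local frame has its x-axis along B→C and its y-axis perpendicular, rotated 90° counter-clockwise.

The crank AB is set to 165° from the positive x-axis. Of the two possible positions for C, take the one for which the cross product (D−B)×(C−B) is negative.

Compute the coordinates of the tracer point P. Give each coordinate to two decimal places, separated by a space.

-3.92 0.11

A=(0,0), D=(12.00,0)
B = A + 1.00·(cos165°, sin165°) = (-0.9659, 0.2588)
|BD| = 12.9685
circle(B,10.00) ∩ circle(D,10.00): a=6.4843, h=7.6128
  candidates: C₊=(5.6690,7.7407) cross=98.726; C₋=(5.3651,-7.4819) cross=-98.726
  mode - wants cross < 0 → take C=(5.3651,-7.4819) (cross=-98.726)
ex = (C−B)/|BC| = (0.6331,-0.7741); ey = (0.7741,0.6331)
P = B + -1.76·ex + -2.38·ey = (-3.9225,0.1144)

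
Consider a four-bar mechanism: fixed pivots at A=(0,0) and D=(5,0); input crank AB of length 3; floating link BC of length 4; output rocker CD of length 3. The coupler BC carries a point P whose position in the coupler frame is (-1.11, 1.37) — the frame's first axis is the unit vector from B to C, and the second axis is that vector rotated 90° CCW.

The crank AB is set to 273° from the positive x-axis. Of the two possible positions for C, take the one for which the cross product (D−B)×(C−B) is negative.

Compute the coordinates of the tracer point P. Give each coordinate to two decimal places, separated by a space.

-0.99 -1.66

A=(0,0), D=(5.00,0)
B = A + 3.00·(cos273°, sin273°) = (0.1570, -2.9959)
|BD| = 5.6947
circle(B,4.00) ∩ circle(D,3.00): a=3.4620, h=2.0037
  candidates: C₊=(2.0471,0.5294) cross=11.410; C₋=(4.1553,-2.8786) cross=-11.410
  mode - wants cross < 0 → take C=(4.1553,-2.8786) (cross=-11.410)
ex = (C−B)/|BC| = (0.9996,0.0293); ey = (-0.0293,0.9996)
P = B + -1.11·ex + 1.37·ey = (-0.9927,-1.6590)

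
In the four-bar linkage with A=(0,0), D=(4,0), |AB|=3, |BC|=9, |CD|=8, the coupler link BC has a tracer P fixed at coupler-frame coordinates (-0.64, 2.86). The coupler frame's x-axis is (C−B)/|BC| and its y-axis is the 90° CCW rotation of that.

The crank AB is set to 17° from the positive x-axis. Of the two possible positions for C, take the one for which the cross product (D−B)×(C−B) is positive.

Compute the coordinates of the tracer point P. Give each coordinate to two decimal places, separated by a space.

A=(0,0), D=(4.00,0)
B = A + 3.00·(cos17°, sin17°) = (2.8689, 0.8771)
|BD| = 1.4313
circle(B,9.00) ∩ circle(D,8.00): a=6.6542, h=6.0598
  candidates: C₊=(11.8408,1.5881) cross=8.674; C₋=(4.4139,-7.9893) cross=-8.674
  mode + wants cross > 0 → take C=(11.8408,1.5881) (cross=8.674)
ex = (C−B)/|BC| = (0.9969,0.0790); ey = (-0.0790,0.9969)
P = B + -0.64·ex + 2.86·ey = (2.0050,3.6776)

2.00 3.68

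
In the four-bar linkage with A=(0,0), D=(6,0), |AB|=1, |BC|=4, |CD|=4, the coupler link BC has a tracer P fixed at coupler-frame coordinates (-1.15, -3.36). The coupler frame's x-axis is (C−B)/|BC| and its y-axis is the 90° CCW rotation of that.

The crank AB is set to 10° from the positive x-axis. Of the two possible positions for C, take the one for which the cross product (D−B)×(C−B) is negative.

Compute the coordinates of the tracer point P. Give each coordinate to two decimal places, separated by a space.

-2.39 -0.92

A=(0,0), D=(6.00,0)
B = A + 1.00·(cos10°, sin10°) = (0.9848, 0.1736)
|BD| = 5.0182
circle(B,4.00) ∩ circle(D,4.00): a=2.5091, h=3.1152
  candidates: C₊=(3.6002,3.2002) cross=15.633; C₋=(3.3846,-3.0265) cross=-15.633
  mode - wants cross < 0 → take C=(3.3846,-3.0265) (cross=-15.633)
ex = (C−B)/|BC| = (0.5999,-0.8000); ey = (0.8000,0.5999)
P = B + -1.15·ex + -3.36·ey = (-2.3933,-0.9221)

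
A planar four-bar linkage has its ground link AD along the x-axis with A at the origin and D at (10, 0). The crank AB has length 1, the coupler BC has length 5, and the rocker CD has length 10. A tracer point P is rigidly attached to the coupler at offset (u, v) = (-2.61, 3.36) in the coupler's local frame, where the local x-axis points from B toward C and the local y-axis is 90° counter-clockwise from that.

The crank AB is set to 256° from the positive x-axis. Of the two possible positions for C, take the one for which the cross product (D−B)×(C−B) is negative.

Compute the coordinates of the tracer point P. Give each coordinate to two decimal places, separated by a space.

1.84 2.74

A=(0,0), D=(10.00,0)
B = A + 1.00·(cos256°, sin256°) = (-0.2419, -0.9703)
|BD| = 10.2878
circle(B,5.00) ∩ circle(D,10.00): a=1.4988, h=4.7701
  candidates: C₊=(0.8003,3.9199) cross=49.074; C₋=(1.7001,-5.5778) cross=-49.074
  mode - wants cross < 0 → take C=(1.7001,-5.5778) (cross=-49.074)
ex = (C−B)/|BC| = (0.3884,-0.9215); ey = (0.9215,0.3884)
P = B + -2.61·ex + 3.36·ey = (1.8406,2.7398)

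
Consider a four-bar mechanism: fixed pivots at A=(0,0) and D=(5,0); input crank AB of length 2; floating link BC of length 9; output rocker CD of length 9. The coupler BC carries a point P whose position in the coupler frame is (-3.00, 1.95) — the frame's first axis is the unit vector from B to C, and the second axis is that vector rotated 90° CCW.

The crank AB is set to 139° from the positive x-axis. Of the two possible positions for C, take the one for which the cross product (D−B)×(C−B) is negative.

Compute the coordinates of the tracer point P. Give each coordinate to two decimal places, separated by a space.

A=(0,0), D=(5.00,0)
B = A + 2.00·(cos139°, sin139°) = (-1.5094, 1.3121)
|BD| = 6.6403
circle(B,9.00) ∩ circle(D,9.00): a=3.3202, h=8.3652
  candidates: C₊=(3.3982,8.8563) cross=55.548; C₋=(0.0923,-7.5442) cross=-55.548
  mode - wants cross < 0 → take C=(0.0923,-7.5442) (cross=-55.548)
ex = (C−B)/|BC| = (0.1780,-0.9840); ey = (0.9840,0.1780)
P = B + -3.00·ex + 1.95·ey = (-0.1245,4.6113)

-0.12 4.61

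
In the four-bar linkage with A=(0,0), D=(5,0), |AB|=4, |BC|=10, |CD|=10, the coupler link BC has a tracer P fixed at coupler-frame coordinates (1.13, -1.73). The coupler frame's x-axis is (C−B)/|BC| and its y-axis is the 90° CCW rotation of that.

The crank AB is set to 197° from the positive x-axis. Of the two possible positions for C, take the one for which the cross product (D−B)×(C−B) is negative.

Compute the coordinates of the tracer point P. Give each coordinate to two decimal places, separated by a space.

-4.63 -3.07

A=(0,0), D=(5.00,0)
B = A + 4.00·(cos197°, sin197°) = (-3.8252, -1.1695)
|BD| = 8.9024
circle(B,10.00) ∩ circle(D,10.00): a=4.4512, h=8.9547
  candidates: C₊=(-0.5890,8.2924) cross=79.718; C₋=(1.7638,-9.4619) cross=-79.718
  mode - wants cross < 0 → take C=(1.7638,-9.4619) (cross=-79.718)
ex = (C−B)/|BC| = (0.5589,-0.8292); ey = (0.8292,0.5589)
P = B + 1.13·ex + -1.73·ey = (-4.6282,-3.0734)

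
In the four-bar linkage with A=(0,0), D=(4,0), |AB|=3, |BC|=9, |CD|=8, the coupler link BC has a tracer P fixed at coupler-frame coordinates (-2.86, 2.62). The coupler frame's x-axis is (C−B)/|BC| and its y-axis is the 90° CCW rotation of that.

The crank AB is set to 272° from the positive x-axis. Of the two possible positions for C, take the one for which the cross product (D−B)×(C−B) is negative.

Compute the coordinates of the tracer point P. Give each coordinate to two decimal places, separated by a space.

A=(0,0), D=(4.00,0)
B = A + 3.00·(cos272°, sin272°) = (0.1047, -2.9982)
|BD| = 4.9155
circle(B,9.00) ∩ circle(D,8.00): a=4.1870, h=7.9668
  candidates: C₊=(-1.4366,5.8689) cross=39.161; C₋=(8.2819,-6.7576) cross=-39.161
  mode - wants cross < 0 → take C=(8.2819,-6.7576) (cross=-39.161)
ex = (C−B)/|BC| = (0.9086,-0.4177); ey = (0.4177,0.9086)
P = B + -2.86·ex + 2.62·ey = (-1.3994,0.5770)

-1.40 0.58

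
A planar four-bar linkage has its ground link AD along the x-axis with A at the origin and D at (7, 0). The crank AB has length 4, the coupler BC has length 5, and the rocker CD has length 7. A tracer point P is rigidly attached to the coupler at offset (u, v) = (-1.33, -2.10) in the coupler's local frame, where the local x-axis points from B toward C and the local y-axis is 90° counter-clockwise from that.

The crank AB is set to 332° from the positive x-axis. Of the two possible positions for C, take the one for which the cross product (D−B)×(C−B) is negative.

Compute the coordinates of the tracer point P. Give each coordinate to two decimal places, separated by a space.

A=(0,0), D=(7.00,0)
B = A + 4.00·(cos332°, sin332°) = (3.5318, -1.8779)
|BD| = 3.9440
circle(B,5.00) ∩ circle(D,7.00): a=-1.0706, h=4.8840
  candidates: C₊=(0.2648,1.9072) cross=19.262; C₋=(4.9158,-6.6825) cross=-19.262
  mode - wants cross < 0 → take C=(4.9158,-6.6825) (cross=-19.262)
ex = (C−B)/|BC| = (0.2768,-0.9609); ey = (0.9609,0.2768)
P = B + -1.33·ex + -2.10·ey = (1.1457,-1.1811)

1.15 -1.18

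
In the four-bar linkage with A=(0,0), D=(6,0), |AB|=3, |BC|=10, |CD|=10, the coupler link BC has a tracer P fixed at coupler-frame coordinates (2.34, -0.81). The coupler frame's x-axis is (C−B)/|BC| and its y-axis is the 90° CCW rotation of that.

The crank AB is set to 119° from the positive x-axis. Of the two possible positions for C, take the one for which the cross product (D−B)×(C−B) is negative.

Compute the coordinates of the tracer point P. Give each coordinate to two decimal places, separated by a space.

-2.10 0.23

A=(0,0), D=(6.00,0)
B = A + 3.00·(cos119°, sin119°) = (-1.4544, 2.6239)
|BD| = 7.9027
circle(B,10.00) ∩ circle(D,10.00): a=3.9514, h=9.1862
  candidates: C₊=(5.3228,9.9770) cross=72.596; C₋=(-0.7772,-7.3532) cross=-72.596
  mode - wants cross < 0 → take C=(-0.7772,-7.3532) (cross=-72.596)
ex = (C−B)/|BC| = (0.0677,-0.9977); ey = (0.9977,0.0677)
P = B + 2.34·ex + -0.81·ey = (-2.1041,0.2344)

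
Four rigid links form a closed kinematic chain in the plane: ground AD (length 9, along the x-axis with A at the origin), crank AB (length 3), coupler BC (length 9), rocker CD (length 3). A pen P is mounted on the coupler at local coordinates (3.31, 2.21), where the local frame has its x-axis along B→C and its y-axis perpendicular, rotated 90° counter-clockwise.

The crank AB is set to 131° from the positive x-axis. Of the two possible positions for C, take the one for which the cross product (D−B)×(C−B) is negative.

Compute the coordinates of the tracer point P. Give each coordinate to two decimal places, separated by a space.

1.95 2.98

A=(0,0), D=(9.00,0)
B = A + 3.00·(cos131°, sin131°) = (-1.9682, 2.2641)
|BD| = 11.1994
circle(B,9.00) ∩ circle(D,3.00): a=8.8142, h=1.8195
  candidates: C₊=(7.0318,2.2641) cross=20.377; C₋=(6.2962,-1.2997) cross=-20.377
  mode - wants cross < 0 → take C=(6.2962,-1.2997) (cross=-20.377)
ex = (C−B)/|BC| = (0.9183,-0.3960); ey = (0.3960,0.9183)
P = B + 3.31·ex + 2.21·ey = (1.9464,2.9828)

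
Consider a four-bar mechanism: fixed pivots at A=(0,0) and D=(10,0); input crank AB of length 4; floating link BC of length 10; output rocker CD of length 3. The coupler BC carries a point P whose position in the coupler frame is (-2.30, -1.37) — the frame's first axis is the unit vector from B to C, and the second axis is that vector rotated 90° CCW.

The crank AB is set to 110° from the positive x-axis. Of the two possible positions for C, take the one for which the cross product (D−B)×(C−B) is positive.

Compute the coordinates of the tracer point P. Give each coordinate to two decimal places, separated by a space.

A=(0,0), D=(10.00,0)
B = A + 4.00·(cos110°, sin110°) = (-1.3681, 3.7588)
|BD| = 11.9734
circle(B,10.00) ∩ circle(D,3.00): a=9.7868, h=2.0540
  candidates: C₊=(8.5688,2.6366) cross=24.593; C₋=(7.2792,-1.2637) cross=-24.593
  mode + wants cross > 0 → take C=(8.5688,2.6366) (cross=24.593)
ex = (C−B)/|BC| = (0.9937,-0.1122); ey = (0.1122,0.9937)
P = B + -2.30·ex + -1.37·ey = (-3.8073,2.6555)

-3.81 2.66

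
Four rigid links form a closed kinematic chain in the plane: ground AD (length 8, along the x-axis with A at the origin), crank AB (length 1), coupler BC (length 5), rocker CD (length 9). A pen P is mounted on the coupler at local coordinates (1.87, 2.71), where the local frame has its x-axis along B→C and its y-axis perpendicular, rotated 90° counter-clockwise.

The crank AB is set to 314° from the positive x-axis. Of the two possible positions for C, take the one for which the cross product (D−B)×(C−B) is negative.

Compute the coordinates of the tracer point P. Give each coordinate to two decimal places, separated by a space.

A=(0,0), D=(8.00,0)
B = A + 1.00·(cos314°, sin314°) = (0.6947, -0.7193)
|BD| = 7.3407
circle(B,5.00) ∩ circle(D,9.00): a=-0.1440, h=4.9979
  candidates: C₊=(0.0616,4.2404) cross=36.688; C₋=(1.0411,-5.7073) cross=-36.688
  mode - wants cross < 0 → take C=(1.0411,-5.7073) (cross=-36.688)
ex = (C−B)/|BC| = (0.0693,-0.9976); ey = (0.9976,0.0693)
P = B + 1.87·ex + 2.71·ey = (3.5277,-2.3971)

3.53 -2.40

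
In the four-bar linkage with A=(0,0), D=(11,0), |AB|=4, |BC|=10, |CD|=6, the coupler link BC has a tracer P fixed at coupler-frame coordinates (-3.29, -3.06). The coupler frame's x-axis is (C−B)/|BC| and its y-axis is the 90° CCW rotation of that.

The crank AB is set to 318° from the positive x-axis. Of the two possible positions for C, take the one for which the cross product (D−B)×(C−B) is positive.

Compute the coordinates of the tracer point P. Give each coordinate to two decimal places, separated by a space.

3.61 -7.12

A=(0,0), D=(11.00,0)
B = A + 4.00·(cos318°, sin318°) = (2.9726, -2.6765)
|BD| = 8.4619
circle(B,10.00) ∩ circle(D,6.00): a=8.0126, h=5.9832
  candidates: C₊=(8.6813,5.5339) cross=50.629; C₋=(12.4663,-5.8181) cross=-50.629
  mode + wants cross > 0 → take C=(8.6813,5.5339) (cross=50.629)
ex = (C−B)/|BC| = (0.5709,0.8210); ey = (-0.8210,0.5709)
P = B + -3.29·ex + -3.06·ey = (3.6068,-7.1246)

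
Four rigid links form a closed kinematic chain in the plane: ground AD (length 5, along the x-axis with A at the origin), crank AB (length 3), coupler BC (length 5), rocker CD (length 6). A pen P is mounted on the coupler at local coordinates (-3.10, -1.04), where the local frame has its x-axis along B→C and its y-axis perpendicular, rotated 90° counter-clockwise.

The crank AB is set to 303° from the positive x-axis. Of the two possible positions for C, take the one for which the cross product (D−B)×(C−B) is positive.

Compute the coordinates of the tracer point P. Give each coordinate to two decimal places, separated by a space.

A=(0,0), D=(5.00,0)
B = A + 3.00·(cos303°, sin303°) = (1.6339, -2.5160)
|BD| = 4.2025
circle(B,5.00) ∩ circle(D,6.00): a=0.7925, h=4.9368
  candidates: C₊=(-0.6870,1.9127) cross=20.747; C₋=(5.2243,-5.9958) cross=-20.747
  mode + wants cross > 0 → take C=(-0.6870,1.9127) (cross=20.747)
ex = (C−B)/|BC| = (-0.4642,0.8857); ey = (-0.8857,-0.4642)
P = B + -3.10·ex + -1.04·ey = (3.9940,-4.7791)

3.99 -4.78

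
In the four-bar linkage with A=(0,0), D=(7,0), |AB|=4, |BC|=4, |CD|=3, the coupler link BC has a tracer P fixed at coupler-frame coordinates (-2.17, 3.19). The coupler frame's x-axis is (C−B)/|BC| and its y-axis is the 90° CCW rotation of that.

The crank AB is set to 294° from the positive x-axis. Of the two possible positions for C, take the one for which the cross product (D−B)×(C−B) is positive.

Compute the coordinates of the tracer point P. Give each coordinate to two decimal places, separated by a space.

A=(0,0), D=(7.00,0)
B = A + 4.00·(cos294°, sin294°) = (1.6269, -3.6542)
|BD| = 6.4979
circle(B,4.00) ∩ circle(D,3.00): a=3.7876, h=1.2862
  candidates: C₊=(4.0356,-0.4607) cross=8.357; C₋=(5.4821,-2.5877) cross=-8.357
  mode + wants cross > 0 → take C=(4.0356,-0.4607) (cross=8.357)
ex = (C−B)/|BC| = (0.6022,0.7984); ey = (-0.7984,0.6022)
P = B + -2.17·ex + 3.19·ey = (-2.2266,-3.4658)

-2.23 -3.47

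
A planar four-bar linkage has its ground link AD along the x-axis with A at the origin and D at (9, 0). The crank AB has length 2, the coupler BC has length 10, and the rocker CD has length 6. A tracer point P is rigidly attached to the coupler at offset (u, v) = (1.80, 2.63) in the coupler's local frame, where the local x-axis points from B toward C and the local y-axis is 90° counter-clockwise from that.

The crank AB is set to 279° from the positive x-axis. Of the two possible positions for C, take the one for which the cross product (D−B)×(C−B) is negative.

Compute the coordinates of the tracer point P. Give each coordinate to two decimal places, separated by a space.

3.02 -0.29

A=(0,0), D=(9.00,0)
B = A + 2.00·(cos279°, sin279°) = (0.3129, -1.9754)
|BD| = 8.9089
circle(B,10.00) ∩ circle(D,6.00): a=8.0464, h=5.9377
  candidates: C₊=(6.8424,5.5986) cross=52.898; C₋=(9.4755,-5.9811) cross=-52.898
  mode - wants cross < 0 → take C=(9.4755,-5.9811) (cross=-52.898)
ex = (C−B)/|BC| = (0.9163,-0.4006); ey = (0.4006,0.9163)
P = B + 1.80·ex + 2.63·ey = (3.0157,-0.2866)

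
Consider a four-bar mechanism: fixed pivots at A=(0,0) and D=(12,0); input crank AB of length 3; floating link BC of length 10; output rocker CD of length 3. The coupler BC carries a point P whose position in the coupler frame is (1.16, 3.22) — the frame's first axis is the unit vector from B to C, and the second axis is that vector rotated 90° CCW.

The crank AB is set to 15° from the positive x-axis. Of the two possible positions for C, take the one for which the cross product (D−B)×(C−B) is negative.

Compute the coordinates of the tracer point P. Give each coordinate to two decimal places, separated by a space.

5.19 3.32

A=(0,0), D=(12.00,0)
B = A + 3.00·(cos15°, sin15°) = (2.8978, 0.7765)
|BD| = 9.1353
circle(B,10.00) ∩ circle(D,3.00): a=9.5483, h=2.9714
  candidates: C₊=(12.6641,2.9256) cross=27.145; C₋=(12.1590,-2.9958) cross=-27.145
  mode - wants cross < 0 → take C=(12.1590,-2.9958) (cross=-27.145)
ex = (C−B)/|BC| = (0.9261,-0.3772); ey = (0.3772,0.9261)
P = B + 1.16·ex + 3.22·ey = (5.1867,3.3210)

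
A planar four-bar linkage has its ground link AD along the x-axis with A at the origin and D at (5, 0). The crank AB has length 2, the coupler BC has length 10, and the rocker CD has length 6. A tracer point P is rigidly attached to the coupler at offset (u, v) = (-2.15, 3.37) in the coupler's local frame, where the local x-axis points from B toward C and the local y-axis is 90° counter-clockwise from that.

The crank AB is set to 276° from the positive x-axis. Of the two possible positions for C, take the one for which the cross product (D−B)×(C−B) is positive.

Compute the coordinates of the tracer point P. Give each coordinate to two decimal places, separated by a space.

-3.77 -1.56

A=(0,0), D=(5.00,0)
B = A + 2.00·(cos276°, sin276°) = (0.2091, -1.9890)
|BD| = 5.1874
circle(B,10.00) ∩ circle(D,6.00): a=8.7625, h=4.8186
  candidates: C₊=(6.4542,5.8211) cross=24.996; C₋=(10.1494,-3.0795) cross=-24.996
  mode + wants cross > 0 → take C=(6.4542,5.8211) (cross=24.996)
ex = (C−B)/|BC| = (0.6245,0.7810); ey = (-0.7810,0.6245)
P = B + -2.15·ex + 3.37·ey = (-3.7657,-1.5636)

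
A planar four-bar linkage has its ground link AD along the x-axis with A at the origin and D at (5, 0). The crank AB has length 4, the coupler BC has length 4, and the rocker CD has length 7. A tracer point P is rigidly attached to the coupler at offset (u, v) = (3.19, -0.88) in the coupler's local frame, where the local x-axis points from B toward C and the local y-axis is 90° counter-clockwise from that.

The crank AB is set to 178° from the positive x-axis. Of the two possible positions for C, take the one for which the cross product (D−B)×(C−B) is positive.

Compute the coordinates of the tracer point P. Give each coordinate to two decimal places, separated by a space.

-1.19 1.89

A=(0,0), D=(5.00,0)
B = A + 4.00·(cos178°, sin178°) = (-3.9976, 0.1396)
|BD| = 8.9986
circle(B,4.00) ∩ circle(D,7.00): a=2.6657, h=2.9823
  candidates: C₊=(-1.2859,3.0802) cross=26.836; C₋=(-1.3784,-2.8837) cross=-26.836
  mode + wants cross > 0 → take C=(-1.2859,3.0802) (cross=26.836)
ex = (C−B)/|BC| = (0.6779,0.7351); ey = (-0.7351,0.6779)
P = B + 3.19·ex + -0.88·ey = (-1.1881,1.8881)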